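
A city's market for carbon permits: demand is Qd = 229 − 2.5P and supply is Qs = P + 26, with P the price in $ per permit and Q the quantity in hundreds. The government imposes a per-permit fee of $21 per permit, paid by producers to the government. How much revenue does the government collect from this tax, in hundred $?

Without the tax, 229 − 2.5P = P + 26 gives 3.5P = 203, so P* = $58 and Q* = 84.
With the tax collected from producers, supply shifts: Qs = (P − 21) + 26.
New equilibrium: buyers pay $64, producers receive $43, Q = 69. (Wedge: Pb − Ps = 21.)
Revenue = t · Q = 21 · 69 = $1449.

Tax revenue = $1449 hundred.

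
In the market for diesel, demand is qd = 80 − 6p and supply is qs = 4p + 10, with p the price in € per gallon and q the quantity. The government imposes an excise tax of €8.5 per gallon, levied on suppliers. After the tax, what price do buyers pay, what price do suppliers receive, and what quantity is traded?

Buyers pay €10.4; suppliers receive €1.9; quantity = 17.6.

Before the tax: set 80 − 6p = 4p + 10 → p* = €7, q* = 38.
With the tax collected from suppliers, supply shifts: qs = 4(p − 8.5) + 10.
Solving gives q = 17.6 with buyers paying €10.4 and suppliers receiving €1.9 (the €8.5 wedge).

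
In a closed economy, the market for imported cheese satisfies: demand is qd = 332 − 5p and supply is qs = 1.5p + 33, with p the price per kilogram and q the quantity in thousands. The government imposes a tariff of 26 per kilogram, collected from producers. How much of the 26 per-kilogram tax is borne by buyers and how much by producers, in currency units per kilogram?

Before the tax: set 332 − 5p = 1.5p + 33 → p* = 46, q* = 102.
With the tax collected from producers, supply shifts: qs = 1.5(p − 26) + 33.
New equilibrium: buyers pay 52, producers receive 26, q = 72. (Wedge: pb − ps = 26.)
Burden on buyers: 6; on producers: 20. (They sum to 26.)
The less price-elastic side of the market bears the larger share of a per-unit tax.

Buyers bear 6 per kilogram; producers bear 20 per kilogram.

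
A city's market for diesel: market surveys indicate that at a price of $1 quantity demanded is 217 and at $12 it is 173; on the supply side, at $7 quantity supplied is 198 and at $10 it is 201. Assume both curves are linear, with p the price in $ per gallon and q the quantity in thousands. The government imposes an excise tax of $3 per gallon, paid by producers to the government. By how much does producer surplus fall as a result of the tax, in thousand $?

Producer surplus falls by $469.92 thousand.

Demand slope: (173 − 217)/(12 − 1) = -4, so qd = 221 − 4p.
Supply slope: (201 − 198)/(10 − 7) = 1, so qs = p + 191.
Before the tax: set 221 − 4p = p + 191 → p* = $6, q* = 197.
With the tax collected from producers, supply shifts: qs = (p − 3) + 191.
Solving gives q = 194.6 with buyers paying $6.6 and producers receiving $3.6 (the $3 wedge).
ΔPS is the trapezoid between Q = 194.6 and Q = 197 of height $2.4: ½ · (197 + 194.6) · 2.4 = $469.92.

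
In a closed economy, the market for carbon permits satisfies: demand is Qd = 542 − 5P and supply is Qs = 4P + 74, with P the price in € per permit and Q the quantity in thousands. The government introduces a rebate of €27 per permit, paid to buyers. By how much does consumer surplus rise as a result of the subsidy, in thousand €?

Without the subsidy, 542 − 5P = 4P + 74 gives 9P = 468, so P* = €52 and Q* = 282.
With a per-unit subsidy paid to buyers, each effectively pays P − 27, so demand becomes Qd = 542 − 5(P − 27).
Solving gives Q = 342 with buyers paying €40 and producers receiving €67 (the €27 wedge).
ΔCS is the trapezoid between Q = 342 and Q = 282 of height €12: ½ · (282 + 342) · 12 = €3744.

Consumer surplus rises by €3744 thousand.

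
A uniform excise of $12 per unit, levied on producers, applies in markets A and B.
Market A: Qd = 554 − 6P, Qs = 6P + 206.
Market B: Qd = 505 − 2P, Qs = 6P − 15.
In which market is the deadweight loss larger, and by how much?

Market A: pre-tax P* = $29, Q* = 380; post-tax Q = 344; deadweight loss = $216.
Market B: pre-tax P* = $65, Q* = 375; post-tax Q = 357; deadweight loss = $108.
Difference: $216 vs $108 → market A is larger by $108.

Market A, by $108.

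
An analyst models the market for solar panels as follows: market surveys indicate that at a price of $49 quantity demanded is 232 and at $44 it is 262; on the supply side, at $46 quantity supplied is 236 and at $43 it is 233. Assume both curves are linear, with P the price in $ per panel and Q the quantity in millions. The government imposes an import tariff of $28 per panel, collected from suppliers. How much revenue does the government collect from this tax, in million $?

Demand slope: (262 − 232)/(44 − 49) = -6, so Qd = 526 − 6P.
Supply slope: (233 − 236)/(43 − 46) = 1, so Qs = P + 190.
Before the tax: set 526 − 6P = P + 190 → P* = $48, Q* = 238.
With the tax collected from suppliers, supply shifts: Qs = (P − 28) + 190.
New equilibrium: buyers pay $52, suppliers receive $24, Q = 214. (Wedge: Pb − Ps = 28.)
Revenue = t · Q = 28 · 214 = $5992.

Tax revenue = $5992 million.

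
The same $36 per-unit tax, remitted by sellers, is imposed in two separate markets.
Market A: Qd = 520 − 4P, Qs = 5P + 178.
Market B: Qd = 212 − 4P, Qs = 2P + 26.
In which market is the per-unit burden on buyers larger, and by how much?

Market A: pre-tax P* = $38, Q* = 368; post-tax Q = 288; per-unit burden on buyers = $20.
Market B: pre-tax P* = $31, Q* = 88; post-tax Q = 40; per-unit burden on buyers = $12.
Difference: $20 vs $12 → market A is larger by $8.

Market A, by $8.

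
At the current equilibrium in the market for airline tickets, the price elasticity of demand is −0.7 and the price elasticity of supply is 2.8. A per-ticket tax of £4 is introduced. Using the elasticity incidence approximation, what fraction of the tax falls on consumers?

Consumers' share ≈ 0.8.

Incidence ratio: consumers' share ≈ εs / (εs + |εd|) = 2.8 / (2.8 + 0.7) = 0.8.
Supply is the more elastic side, so consumers bear the larger share.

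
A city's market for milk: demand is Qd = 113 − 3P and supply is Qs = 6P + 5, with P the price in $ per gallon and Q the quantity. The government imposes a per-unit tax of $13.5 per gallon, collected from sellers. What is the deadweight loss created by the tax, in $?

Deadweight loss = $182.25.

Without the tax, 113 − 3P = 6P + 5 gives 9P = 108, so P* = $12 and Q* = 77.
With the tax collected from sellers, supply shifts: Qs = 6(P − 13.5) + 5.
Solving gives Q = 50 with buyers paying $21 and sellers receiving $7.5 (the $13.5 wedge).
Quantity falls by |ΔQ| = |77 − 50| = 27.
DWL = ½ · t · |ΔQ| = ½ · 13.5 · 27 = $182.25.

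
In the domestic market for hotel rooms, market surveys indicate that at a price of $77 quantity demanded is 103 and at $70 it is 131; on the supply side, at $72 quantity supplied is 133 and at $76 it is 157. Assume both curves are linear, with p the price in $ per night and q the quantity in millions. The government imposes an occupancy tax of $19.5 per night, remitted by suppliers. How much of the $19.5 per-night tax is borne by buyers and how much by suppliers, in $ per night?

Demand slope: (131 − 103)/(70 − 77) = -4, so qd = 411 − 4p.
Supply slope: (157 − 133)/(76 − 72) = 6, so qs = 6p − 299.
Before the tax: set 411 − 4p = 6p − 299 → p* = $71, q* = 127.
With the tax collected from suppliers, supply shifts: qs = 6(p − 19.5) − 299.
Solving gives q = 80.2 with buyers paying $82.7 and suppliers receiving $63.2 (the $19.5 wedge).
Burden on buyers: $11.7; on suppliers: $7.8. (They sum to $19.5.)
The less price-elastic side of the market bears the larger share of a per-unit tax.

Buyers bear $11.7 per night; suppliers bear $7.8 per night.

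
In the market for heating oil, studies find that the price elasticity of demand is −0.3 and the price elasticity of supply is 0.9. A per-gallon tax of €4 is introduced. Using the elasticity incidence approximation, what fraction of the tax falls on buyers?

Incidence ratio: buyers' share ≈ εs / (εs + |εd|) = 0.9 / (0.9 + 0.3) = 0.75.
Supply is the more elastic side, so buyers bear the larger share.

Buyers' share ≈ 0.75.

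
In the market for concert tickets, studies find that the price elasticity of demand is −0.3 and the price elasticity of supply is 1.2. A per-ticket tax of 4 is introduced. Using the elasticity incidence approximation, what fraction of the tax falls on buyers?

Incidence ratio: buyers' share ≈ εs / (εs + |εd|) = 1.2 / (1.2 + 0.3) = 0.8.
Supply is the more elastic side, so buyers bear the larger share.

Buyers' share ≈ 0.8.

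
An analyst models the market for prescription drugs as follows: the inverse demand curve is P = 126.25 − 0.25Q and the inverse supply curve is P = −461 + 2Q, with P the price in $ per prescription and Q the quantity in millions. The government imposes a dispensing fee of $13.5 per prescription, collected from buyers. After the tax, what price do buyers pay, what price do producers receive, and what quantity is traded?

Rewrite in direct form: Qd = 505 − 4P and Qs = 0.5P + 230.5.
Before the tax: set 505 − 4P = 0.5P + 230.5 → P* = $61, Q* = 261.
With the tax collected from buyers, demand (in seller-price terms) shifts: Qd = 505 − 4(P + 13.5).
Solving gives Q = 255 with buyers paying $62.5 and producers receiving $49 (the $13.5 wedge).
The less price-elastic side of the market bears the larger share of a per-unit tax.

Buyers pay $62.5; producers receive $49; quantity = 255.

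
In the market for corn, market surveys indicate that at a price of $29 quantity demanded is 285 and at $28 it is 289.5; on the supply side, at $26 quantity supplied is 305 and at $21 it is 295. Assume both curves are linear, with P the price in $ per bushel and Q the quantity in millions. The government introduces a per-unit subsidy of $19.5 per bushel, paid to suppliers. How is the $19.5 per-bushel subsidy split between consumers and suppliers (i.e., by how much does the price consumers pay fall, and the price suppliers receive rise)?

Consumers gain $6 per bushel; suppliers gain $13.5 per bushel.

Demand slope: (289.5 − 285)/(28 − 29) = -4.5, so Qd = 415.5 − 4.5P.
Supply slope: (295 − 305)/(21 − 26) = 2, so Qs = 2P + 253.
Without the subsidy, 415.5 − 4.5P = 2P + 253 gives 6.5P = 162.5, so P* = $25 and Q* = 303.
With a per-unit subsidy paid to suppliers, each receives P + 19.5 per unit sold, so supply becomes Qs = 2(P + 19.5) + 253.
Solving gives Q = 330 with consumers paying $19 and suppliers receiving $38.5 (the $19.5 wedge).
Gain to consumers: $6; to suppliers: $13.5. (They sum to $19.5.)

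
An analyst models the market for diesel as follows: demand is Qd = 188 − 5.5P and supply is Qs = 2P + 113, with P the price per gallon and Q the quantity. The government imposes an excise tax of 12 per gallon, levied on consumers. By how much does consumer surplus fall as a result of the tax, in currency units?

Consumer surplus falls by 397.44.

Before the tax: set 188 − 5.5P = 2P + 113 → P* = 10, Q* = 133.
With the tax collected from consumers, demand (in seller-price terms) shifts: Qd = 188 − 5.5(P + 12).
New equilibrium: consumers pay 13.2, suppliers receive 1.2, Q = 115.4. (Wedge: Pb − Ps = 12.)
ΔCS is the trapezoid between Q = 115.4 and Q = 133 of height 3.2: ½ · (133 + 115.4) · 3.2 = 397.44.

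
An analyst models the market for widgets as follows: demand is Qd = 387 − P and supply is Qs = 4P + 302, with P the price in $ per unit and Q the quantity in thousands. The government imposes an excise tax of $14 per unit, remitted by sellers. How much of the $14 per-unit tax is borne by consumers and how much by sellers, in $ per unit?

Without the tax, 387 − P = 4P + 302 gives 5P = 85, so P* = $17 and Q* = 370.
With the tax collected from sellers, supply shifts: Qs = 4(P − 14) + 302.
New equilibrium: consumers pay $28.2, sellers receive $14.2, Q = 358.8. (Wedge: Pb − Ps = 14.)
Burden on consumers: $11.2; on sellers: $2.8. (They sum to $14.)
The less price-elastic side of the market bears the larger share of a per-unit tax.

Consumers bear $11.2 per unit; sellers bear $2.8 per unit.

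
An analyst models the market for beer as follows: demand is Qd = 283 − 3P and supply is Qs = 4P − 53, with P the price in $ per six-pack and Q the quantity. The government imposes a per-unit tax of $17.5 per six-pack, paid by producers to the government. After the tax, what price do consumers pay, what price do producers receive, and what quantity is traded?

Consumers pay $58; producers receive $40.5; quantity = 109.

Without the tax, 283 − 3P = 4P − 53 gives 7P = 336, so P* = $48 and Q* = 139.
With the tax collected from producers, supply shifts: Qs = 4(P − 17.5) − 53.
New equilibrium: consumers pay $58, producers receive $40.5, Q = 109. (Wedge: Pb − Ps = 17.5.)
The less price-elastic side of the market bears the larger share of a per-unit tax.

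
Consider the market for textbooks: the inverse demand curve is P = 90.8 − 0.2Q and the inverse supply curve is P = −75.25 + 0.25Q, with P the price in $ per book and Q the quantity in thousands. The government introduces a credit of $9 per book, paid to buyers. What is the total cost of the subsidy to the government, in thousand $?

Government outlay = $3501 thousand.

Inverting to Q(P) form: Qd = 454 − 5P; Qs = 4P + 301.
Before the subsidy: set 454 − 5P = 4P + 301 → P* = $17, Q* = 369.
With a per-unit subsidy paid to buyers, each effectively pays P − 9, so demand becomes Qd = 454 − 5(P − 9).
New equilibrium: buyers pay $13, suppliers receive $22, Q = 389. (Wedge: Pb − Ps = −9.)
Outlay = t · Q = 9 · 389 = $3501.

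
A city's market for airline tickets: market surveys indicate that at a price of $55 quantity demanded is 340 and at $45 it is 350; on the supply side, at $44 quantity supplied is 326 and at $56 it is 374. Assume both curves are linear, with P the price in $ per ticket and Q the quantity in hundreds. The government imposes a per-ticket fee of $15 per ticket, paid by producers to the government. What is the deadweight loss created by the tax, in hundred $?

Demand slope: (350 − 340)/(45 − 55) = -1, so Qd = 395 − P.
Supply slope: (374 − 326)/(56 − 44) = 4, so Qs = 4P + 150.
Without the tax, 395 − P = 4P + 150 gives 5P = 245, so P* = $49 and Q* = 346.
With the tax collected from producers, supply shifts: Qs = 4(P − 15) + 150.
Solving gives Q = 334 with buyers paying $61 and producers receiving $46 (the $15 wedge).
Quantity falls by |ΔQ| = |346 − 334| = 12.
DWL = ½ · t · |ΔQ| = ½ · 15 · 12 = $90.

Deadweight loss = $90 hundred.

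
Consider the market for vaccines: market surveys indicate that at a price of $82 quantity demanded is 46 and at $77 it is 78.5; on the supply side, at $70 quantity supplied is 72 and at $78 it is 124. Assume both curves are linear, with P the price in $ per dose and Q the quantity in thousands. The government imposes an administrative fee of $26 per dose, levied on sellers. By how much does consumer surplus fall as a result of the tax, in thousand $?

Demand slope: (78.5 − 46)/(77 − 82) = -6.5, so Qd = 579 − 6.5P.
Supply slope: (124 − 72)/(78 − 70) = 6.5, so Qs = 6.5P − 383.
Without the tax, 579 − 6.5P = 6.5P − 383 gives 13P = 962, so P* = $74 and Q* = 98.
With the tax collected from sellers, supply shifts: Qs = 6.5(P − 26) − 383.
New equilibrium: buyers pay $87, sellers receive $61, Q = 13.5. (Wedge: Pb − Ps = 26.)
ΔCS is the trapezoid between Q = 13.5 and Q = 98 of height $13: ½ · (98 + 13.5) · 13 = $724.75.

Consumer surplus falls by $724.75 thousand.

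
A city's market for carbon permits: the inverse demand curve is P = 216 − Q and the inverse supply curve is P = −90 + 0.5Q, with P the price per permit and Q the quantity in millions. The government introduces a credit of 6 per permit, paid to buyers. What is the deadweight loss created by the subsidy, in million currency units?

Rewrite in direct form: Qd = 216 − P and Qs = 2P + 180.
Before the subsidy: set 216 − P = 2P + 180 → P* = 12, Q* = 204.
With a per-unit subsidy paid to buyers, each effectively pays P − 6, so demand becomes Qd = 216 − (P − 6).
New equilibrium: buyers pay 8, suppliers receive 14, Q = 208. (Wedge: Pb − Ps = −6.)
Quantity rises by |ΔQ| = |204 − 208| = 4.
DWL = ½ · t · |ΔQ| = ½ · 6 · 4 = 12.

Deadweight loss = 12 million.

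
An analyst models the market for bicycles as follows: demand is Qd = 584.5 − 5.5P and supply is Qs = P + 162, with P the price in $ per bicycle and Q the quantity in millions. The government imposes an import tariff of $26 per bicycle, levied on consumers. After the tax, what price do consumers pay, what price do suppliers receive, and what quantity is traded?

Without the tax, 584.5 − 5.5P = P + 162 gives 6.5P = 422.5, so P* = $65 and Q* = 227.
With the tax collected from consumers, demand (in seller-price terms) shifts: Qd = 584.5 − 5.5(P + 26).
Solving gives Q = 205 with consumers paying $69 and suppliers receiving $43 (the $26 wedge).
The less price-elastic side of the market bears the larger share of a per-unit tax.

Consumers pay $69; suppliers receive $43; quantity = 205.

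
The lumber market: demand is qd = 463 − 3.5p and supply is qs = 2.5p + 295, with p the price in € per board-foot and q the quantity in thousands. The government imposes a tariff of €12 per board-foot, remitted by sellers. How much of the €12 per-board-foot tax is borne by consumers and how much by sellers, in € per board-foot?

Without the tax, 463 − 3.5p = 2.5p + 295 gives 6p = 168, so p* = €28 and q* = 365.
With the tax collected from sellers, supply shifts: qs = 2.5(p − 12) + 295.
New equilibrium: consumers pay €33, sellers receive €21, q = 347.5. (Wedge: pb − ps = 12.)
Burden on consumers: €5; on sellers: €7. (They sum to €12.)

Consumers bear €5 per board-foot; sellers bear €7 per board-foot.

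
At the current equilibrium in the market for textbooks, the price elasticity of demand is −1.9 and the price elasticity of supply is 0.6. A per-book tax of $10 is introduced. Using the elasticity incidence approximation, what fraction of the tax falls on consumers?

Incidence ratio: consumers' share ≈ εs / (εs + |εd|) = 0.6 / (0.6 + 1.9) = 0.24.
Supply is the less elastic side, so consumers bear the smaller share.

Consumers' share ≈ 0.24.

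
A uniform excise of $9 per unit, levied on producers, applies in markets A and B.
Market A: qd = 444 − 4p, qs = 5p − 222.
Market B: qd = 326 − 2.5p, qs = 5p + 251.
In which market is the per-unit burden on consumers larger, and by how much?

Market A: pre-tax p* = $74, q* = 148; post-tax q = 128; per-unit burden on consumers = $5.
Market B: pre-tax p* = $10, q* = 301; post-tax q = 286; per-unit burden on consumers = $6.
Difference: $5 vs $6 → market B is larger by $1.

Market B, by $1.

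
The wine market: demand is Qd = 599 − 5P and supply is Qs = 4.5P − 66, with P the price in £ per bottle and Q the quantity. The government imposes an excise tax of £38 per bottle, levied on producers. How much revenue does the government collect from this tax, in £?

Tax revenue = £6042.

Without the tax, 599 − 5P = 4.5P − 66 gives 9.5P = 665, so P* = £70 and Q* = 249.
With the tax collected from producers, supply shifts: Qs = 4.5(P − 38) − 66.
New equilibrium: consumers pay £88, producers receive £50, Q = 159. (Wedge: Pb − Ps = 38.)
Revenue = t · Q = 38 · 159 = £6042.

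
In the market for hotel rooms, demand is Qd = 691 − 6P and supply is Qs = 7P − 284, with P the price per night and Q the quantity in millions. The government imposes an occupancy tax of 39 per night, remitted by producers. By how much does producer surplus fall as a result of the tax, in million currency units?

Producer surplus falls by 3204 million.

Without the tax, 691 − 6P = 7P − 284 gives 13P = 975, so P* = 75 and Q* = 241.
With the tax collected from producers, supply shifts: Qs = 7(P − 39) − 284.
New equilibrium: buyers pay 96, producers receive 57, Q = 115. (Wedge: Pb − Ps = 39.)
ΔPS is the trapezoid between Q = 115 and Q = 241 of height 18: ½ · (241 + 115) · 18 = 3204.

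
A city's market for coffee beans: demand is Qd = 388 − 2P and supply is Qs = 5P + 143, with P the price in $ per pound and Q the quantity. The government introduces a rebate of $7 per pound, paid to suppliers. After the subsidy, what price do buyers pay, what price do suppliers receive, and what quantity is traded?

Buyers pay $30; suppliers receive $37; quantity = 328.

Before the subsidy: set 388 − 2P = 5P + 143 → P* = $35, Q* = 318.
With a per-unit subsidy paid to suppliers, each receives P + 7 per unit sold, so supply becomes Qs = 5(P + 7) + 143.
Solving gives Q = 328 with buyers paying $30 and suppliers receiving $37 (the $7 wedge).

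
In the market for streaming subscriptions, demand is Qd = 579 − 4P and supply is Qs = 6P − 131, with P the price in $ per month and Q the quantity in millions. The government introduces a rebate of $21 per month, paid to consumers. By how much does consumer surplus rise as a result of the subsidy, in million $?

Consumer surplus rises by $4034.52 million.

Without the subsidy, 579 − 4P = 6P − 131 gives 10P = 710, so P* = $71 and Q* = 295.
With a per-unit subsidy paid to consumers, each effectively pays P − 21, so demand becomes Qd = 579 − 4(P − 21).
Solving gives Q = 345.4 with consumers paying $58.4 and suppliers receiving $79.4 (the $21 wedge).
ΔCS is the trapezoid between Q = 345.4 and Q = 295 of height $12.6: ½ · (295 + 345.4) · 12.6 = $4034.52.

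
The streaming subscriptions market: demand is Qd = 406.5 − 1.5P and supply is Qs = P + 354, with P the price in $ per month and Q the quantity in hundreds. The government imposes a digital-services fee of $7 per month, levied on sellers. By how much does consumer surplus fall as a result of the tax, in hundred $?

Before the tax: set 406.5 − 1.5P = P + 354 → P* = $21, Q* = 375.
With the tax collected from sellers, supply shifts: Qs = (P − 7) + 354.
Solving gives Q = 370.8 with buyers paying $23.8 and sellers receiving $16.8 (the $7 wedge).
ΔCS is the trapezoid between Q = 370.8 and Q = 375 of height $2.8: ½ · (375 + 370.8) · 2.8 = $1044.12.

Consumer surplus falls by $1044.12 hundred.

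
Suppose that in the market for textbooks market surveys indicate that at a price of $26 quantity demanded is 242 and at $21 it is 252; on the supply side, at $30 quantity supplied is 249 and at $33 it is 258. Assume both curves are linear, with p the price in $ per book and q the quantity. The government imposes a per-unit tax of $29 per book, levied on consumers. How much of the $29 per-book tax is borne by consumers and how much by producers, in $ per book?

Demand slope: (252 − 242)/(21 − 26) = -2, so qd = 294 − 2p.
Supply slope: (258 − 249)/(33 − 30) = 3, so qs = 3p + 159.
Before the tax: set 294 − 2p = 3p + 159 → p* = $27, q* = 240.
With the tax collected from consumers, demand (in seller-price terms) shifts: qd = 294 − 2(p + 29).
New equilibrium: consumers pay $44.4, producers receive $15.4, q = 205.2. (Wedge: pb − ps = 29.)
Burden on consumers: $17.4; on producers: $11.6. (They sum to $29.)
The less price-elastic side of the market bears the larger share of a per-unit tax.

Consumers bear $17.4 per book; producers bear $11.6 per book.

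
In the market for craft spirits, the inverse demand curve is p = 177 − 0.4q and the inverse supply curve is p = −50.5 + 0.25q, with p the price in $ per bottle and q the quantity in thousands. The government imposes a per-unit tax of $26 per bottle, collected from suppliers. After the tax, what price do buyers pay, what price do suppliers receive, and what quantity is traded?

Buyers pay $53; suppliers receive $27; quantity = 310.

Inverting to q(p) form: qd = 442.5 − 2.5p; qs = 4p + 202.
Before the tax: set 442.5 − 2.5p = 4p + 202 → p* = $37, q* = 350.
With the tax collected from suppliers, supply shifts: qs = 4(p − 26) + 202.
Solving gives q = 310 with buyers paying $53 and suppliers receiving $27 (the $26 wedge).
The less price-elastic side of the market bears the larger share of a per-unit tax.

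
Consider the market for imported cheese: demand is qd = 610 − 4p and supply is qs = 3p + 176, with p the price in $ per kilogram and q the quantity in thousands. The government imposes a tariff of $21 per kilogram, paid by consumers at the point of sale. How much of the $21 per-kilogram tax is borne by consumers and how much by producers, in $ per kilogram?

Consumers bear $9 per kilogram; producers bear $12 per kilogram.

Without the tax, 610 − 4p = 3p + 176 gives 7p = 434, so p* = $62 and q* = 362.
With the tax collected from consumers, demand (in seller-price terms) shifts: qd = 610 − 4(p + 21).
New equilibrium: consumers pay $71, producers receive $50, q = 326. (Wedge: pb − ps = 21.)
Burden on consumers: $9; on producers: $12. (They sum to $21.)
The less price-elastic side of the market bears the larger share of a per-unit tax.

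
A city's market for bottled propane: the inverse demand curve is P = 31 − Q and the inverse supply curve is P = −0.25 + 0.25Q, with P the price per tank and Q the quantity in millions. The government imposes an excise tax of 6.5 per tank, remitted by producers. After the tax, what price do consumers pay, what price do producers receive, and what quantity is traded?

Consumers pay 11.2; producers receive 4.7; quantity = 19.8.

Inverting to Q(P) form: Qd = 31 − P; Qs = 4P + 1.
Before the tax: set 31 − P = 4P + 1 → P* = 6, Q* = 25.
With the tax collected from producers, supply shifts: Qs = 4(P − 6.5) + 1.
Solving gives Q = 19.8 with consumers paying 11.2 and producers receiving 4.7 (the 6.5 wedge).
The less price-elastic side of the market bears the larger share of a per-unit tax.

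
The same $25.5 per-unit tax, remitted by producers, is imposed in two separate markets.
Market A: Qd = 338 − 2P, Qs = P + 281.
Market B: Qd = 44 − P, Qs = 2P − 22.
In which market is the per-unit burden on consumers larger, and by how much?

Market A: pre-tax P* = $19, Q* = 300; post-tax Q = 283; per-unit burden on consumers = $8.5.
Market B: pre-tax P* = $22, Q* = 22; post-tax Q = 5; per-unit burden on consumers = $17.
Difference: $8.5 vs $17 → market B is larger by $8.5.

Market B, by $8.5.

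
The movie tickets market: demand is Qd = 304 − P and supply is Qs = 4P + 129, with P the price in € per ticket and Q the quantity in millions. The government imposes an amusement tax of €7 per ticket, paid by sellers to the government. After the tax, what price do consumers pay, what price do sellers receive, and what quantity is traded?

Consumers pay €40.6; sellers receive €33.6; quantity = 263.4.

Before the tax: set 304 − P = 4P + 129 → P* = €35, Q* = 269.
With the tax collected from sellers, supply shifts: Qs = 4(P − 7) + 129.
New equilibrium: consumers pay €40.6, sellers receive €33.6, Q = 263.4. (Wedge: Pb − Ps = 7.)
The less price-elastic side of the market bears the larger share of a per-unit tax.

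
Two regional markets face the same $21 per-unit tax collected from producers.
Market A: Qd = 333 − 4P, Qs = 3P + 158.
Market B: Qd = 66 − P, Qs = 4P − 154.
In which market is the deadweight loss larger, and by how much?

Market A, by $201.6.

Market A: pre-tax P* = $25, Q* = 233; post-tax Q = 197; deadweight loss = $378.
Market B: pre-tax P* = $44, Q* = 22; post-tax Q = 5.2; deadweight loss = $176.4.
Difference: $378 vs $176.4 → market A is larger by $201.6.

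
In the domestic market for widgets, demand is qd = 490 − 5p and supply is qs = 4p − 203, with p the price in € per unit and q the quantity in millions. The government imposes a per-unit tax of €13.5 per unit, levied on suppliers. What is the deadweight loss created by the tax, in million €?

Without the tax, 490 − 5p = 4p − 203 gives 9p = 693, so p* = €77 and q* = 105.
With the tax collected from suppliers, supply shifts: qs = 4(p − 13.5) − 203.
New equilibrium: buyers pay €83, suppliers receive €69.5, q = 75. (Wedge: pb − ps = 13.5.)
Quantity falls by |ΔQ| = |105 − 75| = 30.
DWL = ½ · t · |ΔQ| = ½ · 13.5 · 30 = €202.5.

Deadweight loss = €202.5 million.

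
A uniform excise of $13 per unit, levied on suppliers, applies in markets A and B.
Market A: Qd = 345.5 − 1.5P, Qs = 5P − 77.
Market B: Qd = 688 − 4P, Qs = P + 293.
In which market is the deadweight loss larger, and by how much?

Market A, by $29.9.

Market A: pre-tax P* = $65, Q* = 248; post-tax Q = 233; deadweight loss = $97.5.
Market B: pre-tax P* = $79, Q* = 372; post-tax Q = 361.6; deadweight loss = $67.6.
Difference: $97.5 vs $67.6 → market A is larger by $29.9.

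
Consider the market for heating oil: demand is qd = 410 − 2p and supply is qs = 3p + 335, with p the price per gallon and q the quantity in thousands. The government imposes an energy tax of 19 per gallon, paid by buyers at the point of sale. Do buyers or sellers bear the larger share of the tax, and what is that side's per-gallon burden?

Before the tax: set 410 − 2p = 3p + 335 → p* = 15, q* = 380.
With the tax collected from buyers, demand (in seller-price terms) shifts: qd = 410 − 2(p + 19).
Solving gives q = 357.2 with buyers paying 26.4 and sellers receiving 7.4 (the 19 wedge).
Per-gallon burden: buyers 11.4, sellers 7.6.
Buyers take the larger share because demand is less price-elastic here (demand slope 2 vs supply slope 3).
The less price-elastic side of the market bears the larger share of a per-unit tax.

Buyers bear the larger share: 11.4 per gallon.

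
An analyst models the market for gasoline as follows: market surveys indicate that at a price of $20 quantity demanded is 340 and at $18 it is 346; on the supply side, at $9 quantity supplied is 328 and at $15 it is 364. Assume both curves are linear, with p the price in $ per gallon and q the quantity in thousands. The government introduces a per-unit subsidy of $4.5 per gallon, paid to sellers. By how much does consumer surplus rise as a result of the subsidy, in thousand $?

Consumer surplus rises by $1087.5 thousand.

Demand slope: (346 − 340)/(18 − 20) = -3, so qd = 400 − 3p.
Supply slope: (364 − 328)/(15 − 9) = 6, so qs = 6p + 274.
Without the subsidy, 400 − 3p = 6p + 274 gives 9p = 126, so p* = $14 and q* = 358.
With a per-unit subsidy paid to sellers, each receives p + 4.5 per unit sold, so supply becomes qs = 6(p + 4.5) + 274.
Solving gives q = 367 with consumers paying $11 and sellers receiving $15.5 (the $4.5 wedge).
ΔCS is the trapezoid between Q = 367 and Q = 358 of height $3: ½ · (358 + 367) · 3 = $1087.5.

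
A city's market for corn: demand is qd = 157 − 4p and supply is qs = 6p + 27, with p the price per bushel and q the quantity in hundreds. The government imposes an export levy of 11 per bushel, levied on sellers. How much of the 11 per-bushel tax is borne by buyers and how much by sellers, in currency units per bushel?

Buyers bear 6.6 per bushel; sellers bear 4.4 per bushel.

Without the tax, 157 − 4p = 6p + 27 gives 10p = 130, so p* = 13 and q* = 105.
With the tax collected from sellers, supply shifts: qs = 6(p − 11) + 27.
New equilibrium: buyers pay 19.6, sellers receive 8.6, q = 78.6. (Wedge: pb − ps = 11.)
Burden on buyers: 6.6; on sellers: 4.4. (They sum to 11.)
The less price-elastic side of the market bears the larger share of a per-unit tax.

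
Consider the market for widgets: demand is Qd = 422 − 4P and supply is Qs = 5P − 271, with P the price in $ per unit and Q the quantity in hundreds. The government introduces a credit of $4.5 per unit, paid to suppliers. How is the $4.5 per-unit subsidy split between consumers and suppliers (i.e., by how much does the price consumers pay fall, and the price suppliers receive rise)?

Consumers gain $2.5 per unit; suppliers gain $2 per unit.

Before the subsidy: set 422 − 4P = 5P − 271 → P* = $77, Q* = 114.
With a per-unit subsidy paid to suppliers, each receives P + 4.5 per unit sold, so supply becomes Qs = 5(P + 4.5) − 271.
New equilibrium: consumers pay $74.5, suppliers receive $79, Q = 124. (Wedge: Pb − Ps = −4.5.)
Gain to consumers: $2.5; to suppliers: $2. (They sum to $4.5.)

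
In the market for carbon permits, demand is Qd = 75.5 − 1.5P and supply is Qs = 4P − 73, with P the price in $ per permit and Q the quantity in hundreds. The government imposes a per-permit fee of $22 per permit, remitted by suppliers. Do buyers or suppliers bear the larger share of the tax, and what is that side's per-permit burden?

Before the tax: set 75.5 − 1.5P = 4P − 73 → P* = $27, Q* = 35.
With the tax collected from suppliers, supply shifts: Qs = 4(P − 22) − 73.
Solving gives Q = 11 with buyers paying $43 and suppliers receiving $21 (the $22 wedge).
Per-permit burden: buyers $16, suppliers $6.
Buyers take the larger share because demand is less price-elastic here (demand slope 1.5 vs supply slope 4).
The less price-elastic side of the market bears the larger share of a per-unit tax.

Buyers bear the larger share: $16 per permit.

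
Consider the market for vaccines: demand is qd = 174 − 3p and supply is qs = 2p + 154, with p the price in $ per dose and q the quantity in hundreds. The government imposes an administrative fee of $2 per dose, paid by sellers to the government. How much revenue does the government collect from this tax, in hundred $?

Tax revenue = $319.2 hundred.

Before the tax: set 174 − 3p = 2p + 154 → p* = $4, q* = 162.
With the tax collected from sellers, supply shifts: qs = 2(p − 2) + 154.
New equilibrium: buyers pay $4.8, sellers receive $2.8, q = 159.6. (Wedge: pb − ps = 2.)
Revenue = t · Q = 2 · 159.6 = $319.2.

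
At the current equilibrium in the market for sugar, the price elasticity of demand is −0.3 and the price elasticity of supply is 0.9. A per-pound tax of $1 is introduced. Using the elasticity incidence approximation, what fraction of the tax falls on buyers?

Buyers' share ≈ 0.75.

Incidence ratio: buyers' share ≈ εs / (εs + |εd|) = 0.9 / (0.9 + 0.3) = 0.75.
Supply is the more elastic side, so buyers bear the larger share.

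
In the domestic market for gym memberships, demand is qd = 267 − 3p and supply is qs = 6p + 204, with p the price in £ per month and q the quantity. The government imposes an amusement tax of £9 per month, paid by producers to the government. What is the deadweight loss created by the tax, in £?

Without the tax, 267 − 3p = 6p + 204 gives 9p = 63, so p* = £7 and q* = 246.
With the tax collected from producers, supply shifts: qs = 6(p − 9) + 204.
New equilibrium: buyers pay £13, producers receive £4, q = 228. (Wedge: pb − ps = 9.)
Quantity falls by |ΔQ| = |246 − 228| = 18.
DWL = ½ · t · |ΔQ| = ½ · 9 · 18 = £81.

Deadweight loss = £81.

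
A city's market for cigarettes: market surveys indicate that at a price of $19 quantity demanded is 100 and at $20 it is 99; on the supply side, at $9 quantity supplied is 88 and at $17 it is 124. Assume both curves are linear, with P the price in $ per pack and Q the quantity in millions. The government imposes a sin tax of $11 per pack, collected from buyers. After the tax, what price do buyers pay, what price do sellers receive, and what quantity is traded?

Buyers pay $22; sellers receive $11; quantity = 97.

Demand slope: (99 − 100)/(20 − 19) = -1, so Qd = 119 − P.
Supply slope: (124 − 88)/(17 − 9) = 4.5, so Qs = 4.5P + 47.5.
Without the tax, 119 − P = 4.5P + 47.5 gives 5.5P = 71.5, so P* = $13 and Q* = 106.
With the tax collected from buyers, demand (in seller-price terms) shifts: Qd = 119 − (P + 11).
New equilibrium: buyers pay $22, sellers receive $11, Q = 97. (Wedge: Pb − Ps = 11.)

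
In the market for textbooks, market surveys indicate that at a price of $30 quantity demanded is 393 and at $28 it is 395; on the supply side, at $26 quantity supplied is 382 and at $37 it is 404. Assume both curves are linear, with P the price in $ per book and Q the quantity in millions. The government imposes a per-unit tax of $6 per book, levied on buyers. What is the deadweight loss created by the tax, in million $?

Demand slope: (395 − 393)/(28 − 30) = -1, so Qd = 423 − P.
Supply slope: (404 − 382)/(37 − 26) = 2, so Qs = 2P + 330.
Before the tax: set 423 − P = 2P + 330 → P* = $31, Q* = 392.
With the tax collected from buyers, demand (in seller-price terms) shifts: Qd = 423 − (P + 6).
New equilibrium: buyers pay $35, producers receive $29, Q = 388. (Wedge: Pb − Ps = 6.)
Quantity falls by |ΔQ| = |392 − 388| = 4.
DWL = ½ · t · |ΔQ| = ½ · 6 · 4 = $12.

Deadweight loss = $12 million.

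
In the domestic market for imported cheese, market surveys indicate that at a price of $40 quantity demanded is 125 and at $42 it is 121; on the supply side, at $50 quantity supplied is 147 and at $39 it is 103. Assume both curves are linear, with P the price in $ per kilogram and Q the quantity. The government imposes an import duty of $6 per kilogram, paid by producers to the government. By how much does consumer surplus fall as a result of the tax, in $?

Consumer surplus falls by $460.

Demand slope: (121 − 125)/(42 − 40) = -2, so Qd = 205 − 2P.
Supply slope: (103 − 147)/(39 − 50) = 4, so Qs = 4P − 53.
Without the tax, 205 − 2P = 4P − 53 gives 6P = 258, so P* = $43 and Q* = 119.
With the tax collected from producers, supply shifts: Qs = 4(P − 6) − 53.
Solving gives Q = 111 with buyers paying $47 and producers receiving $41 (the $6 wedge).
ΔCS is the trapezoid between Q = 111 and Q = 119 of height $4: ½ · (119 + 111) · 4 = $460.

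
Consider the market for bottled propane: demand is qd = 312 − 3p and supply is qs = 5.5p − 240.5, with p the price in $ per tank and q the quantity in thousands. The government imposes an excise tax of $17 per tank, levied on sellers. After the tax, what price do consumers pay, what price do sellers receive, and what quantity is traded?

Before the tax: set 312 − 3p = 5.5p − 240.5 → p* = $65, q* = 117.
With the tax collected from sellers, supply shifts: qs = 5.5(p − 17) − 240.5.
Solving gives q = 84 with consumers paying $76 and sellers receiving $59 (the $17 wedge).
The less price-elastic side of the market bears the larger share of a per-unit tax.

Consumers pay $76; sellers receive $59; quantity = 84.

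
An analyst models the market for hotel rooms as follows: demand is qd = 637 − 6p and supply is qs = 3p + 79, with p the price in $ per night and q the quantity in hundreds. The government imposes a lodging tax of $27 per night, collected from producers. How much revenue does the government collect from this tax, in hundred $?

Without the tax, 637 − 6p = 3p + 79 gives 9p = 558, so p* = $62 and q* = 265.
With the tax collected from producers, supply shifts: qs = 3(p − 27) + 79.
New equilibrium: buyers pay $71, producers receive $44, q = 211. (Wedge: pb − ps = 27.)
Revenue = t · Q = 27 · 211 = $5697.

Tax revenue = $5697 hundred.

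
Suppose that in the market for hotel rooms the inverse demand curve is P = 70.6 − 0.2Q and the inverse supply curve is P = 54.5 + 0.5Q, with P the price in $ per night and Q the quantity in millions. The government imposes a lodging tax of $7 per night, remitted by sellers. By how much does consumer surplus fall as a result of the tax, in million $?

Consumer surplus falls by $36 million.

Rewrite in direct form: Qd = 353 − 5P and Qs = 2P − 109.
Before the tax: set 353 − 5P = 2P − 109 → P* = $66, Q* = 23.
With the tax collected from sellers, supply shifts: Qs = 2(P − 7) − 109.
New equilibrium: buyers pay $68, sellers receive $61, Q = 13. (Wedge: Pb − Ps = 7.)
ΔCS is the trapezoid between Q = 13 and Q = 23 of height $2: ½ · (23 + 13) · 2 = $36.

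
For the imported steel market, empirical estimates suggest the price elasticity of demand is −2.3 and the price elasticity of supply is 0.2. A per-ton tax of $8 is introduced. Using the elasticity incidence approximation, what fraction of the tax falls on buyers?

Incidence ratio: buyers' share ≈ εs / (εs + |εd|) = 0.2 / (0.2 + 2.3) = 0.08.
Supply is the less elastic side, so buyers bear the smaller share.

Buyers' share ≈ 0.08.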